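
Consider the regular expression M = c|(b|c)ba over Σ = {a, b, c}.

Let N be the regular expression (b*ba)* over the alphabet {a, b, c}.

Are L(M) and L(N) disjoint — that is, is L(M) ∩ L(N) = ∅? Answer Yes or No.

No

The string bba is accepted by both M and N.
Hence L(M) ∩ L(N) ≠ ∅.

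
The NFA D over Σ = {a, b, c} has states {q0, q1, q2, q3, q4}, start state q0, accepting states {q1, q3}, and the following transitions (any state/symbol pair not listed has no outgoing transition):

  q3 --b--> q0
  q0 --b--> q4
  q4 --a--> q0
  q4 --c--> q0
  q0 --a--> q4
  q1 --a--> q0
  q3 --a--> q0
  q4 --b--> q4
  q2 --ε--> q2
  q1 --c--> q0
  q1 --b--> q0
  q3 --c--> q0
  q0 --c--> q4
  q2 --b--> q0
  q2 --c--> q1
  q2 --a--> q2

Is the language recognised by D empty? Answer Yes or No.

The states reachable from the start state are {q0, q4}.
None of the accepting states {q1, q3} is reachable, so no string is accepted and L(D) = ∅.

Yes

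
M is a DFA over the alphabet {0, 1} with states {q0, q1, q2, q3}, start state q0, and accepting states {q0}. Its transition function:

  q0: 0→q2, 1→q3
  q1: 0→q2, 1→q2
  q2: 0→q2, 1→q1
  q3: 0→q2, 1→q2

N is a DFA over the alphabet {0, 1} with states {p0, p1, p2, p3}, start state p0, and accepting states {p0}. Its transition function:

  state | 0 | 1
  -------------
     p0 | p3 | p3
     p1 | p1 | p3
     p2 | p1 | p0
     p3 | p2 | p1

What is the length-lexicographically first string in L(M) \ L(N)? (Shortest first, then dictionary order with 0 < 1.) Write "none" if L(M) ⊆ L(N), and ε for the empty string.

none

Exploring the product automaton M × N from the start pair (q0, p0), following both machines on each input symbol, reaches 8 state pairs: (q0, p0), (q2, p3), (q3, p3), (q2, p2), (q1, p1), (q2, p1), (q1, p0), (q1, p3).
M accepts in {q0} and N accepts in {p0}. The reachable pairs whose M-component is accepting are (q0, p0); in each of them the N-component is accepting too, so the product for L(M) \ L(N) (M-component accepting, N-component rejecting) has no reachable accepting pair and the difference is empty.
So every string accepted by M is also accepted by N: L(M) \ L(N) = ∅ and there is no such string.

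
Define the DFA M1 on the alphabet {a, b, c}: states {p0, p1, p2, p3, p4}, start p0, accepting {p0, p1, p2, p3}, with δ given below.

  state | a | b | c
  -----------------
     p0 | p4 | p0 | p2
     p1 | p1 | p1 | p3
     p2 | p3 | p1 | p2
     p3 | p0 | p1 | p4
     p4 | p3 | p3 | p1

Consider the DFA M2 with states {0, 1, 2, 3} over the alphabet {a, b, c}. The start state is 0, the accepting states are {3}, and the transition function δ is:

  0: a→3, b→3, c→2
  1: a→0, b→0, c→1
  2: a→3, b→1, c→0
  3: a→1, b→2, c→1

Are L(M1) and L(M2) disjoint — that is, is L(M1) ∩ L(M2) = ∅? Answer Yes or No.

No

The string b is accepted by both M1 and M2.
Hence L(M1) ∩ L(M2) ≠ ∅.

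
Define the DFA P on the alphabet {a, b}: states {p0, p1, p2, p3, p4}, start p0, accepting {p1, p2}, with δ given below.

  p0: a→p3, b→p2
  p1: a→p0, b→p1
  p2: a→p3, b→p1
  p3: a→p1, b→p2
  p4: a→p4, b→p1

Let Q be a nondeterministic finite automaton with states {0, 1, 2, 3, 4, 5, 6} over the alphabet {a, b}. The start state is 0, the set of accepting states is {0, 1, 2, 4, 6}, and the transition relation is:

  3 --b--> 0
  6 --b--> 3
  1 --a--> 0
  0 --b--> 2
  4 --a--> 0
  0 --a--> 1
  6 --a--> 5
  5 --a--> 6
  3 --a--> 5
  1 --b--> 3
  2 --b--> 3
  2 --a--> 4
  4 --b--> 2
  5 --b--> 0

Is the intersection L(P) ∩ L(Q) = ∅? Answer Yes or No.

No

The string b is accepted by both P and Q.
Hence L(P) ∩ L(Q) ≠ ∅.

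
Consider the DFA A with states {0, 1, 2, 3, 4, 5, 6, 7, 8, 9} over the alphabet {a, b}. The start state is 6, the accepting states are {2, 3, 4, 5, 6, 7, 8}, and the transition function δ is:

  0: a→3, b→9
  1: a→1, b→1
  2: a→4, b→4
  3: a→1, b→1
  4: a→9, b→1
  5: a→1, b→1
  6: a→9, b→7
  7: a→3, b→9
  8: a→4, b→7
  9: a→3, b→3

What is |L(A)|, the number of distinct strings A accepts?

The useful subgraph on states {3, 6, 7, 9} is acyclic, so L(A) is finite; the longest accepting path visits 4 useful states, giving maximum string length 3.
Counting accepting paths from 6 by length: 1 of length 0, 1 of length 1, 3 of length 2, 2 of length 3. Total 7.

7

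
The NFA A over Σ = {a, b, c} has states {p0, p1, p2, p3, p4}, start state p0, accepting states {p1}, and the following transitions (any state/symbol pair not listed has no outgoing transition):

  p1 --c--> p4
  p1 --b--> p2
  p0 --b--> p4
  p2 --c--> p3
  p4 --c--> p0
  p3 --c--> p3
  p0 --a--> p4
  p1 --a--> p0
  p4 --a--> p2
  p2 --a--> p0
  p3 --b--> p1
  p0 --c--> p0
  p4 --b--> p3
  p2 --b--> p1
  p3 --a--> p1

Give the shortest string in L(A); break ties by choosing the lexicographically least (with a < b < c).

aab

A breadth-first search from p0 reaches an accepting state first via the path p0 → p4 → p2 → p1 on input aab.
No string of length < 3 is accepted (BFS exhausts all shorter strings without reaching an accepting state), and aab is the lexicographically least accepting string of length 3.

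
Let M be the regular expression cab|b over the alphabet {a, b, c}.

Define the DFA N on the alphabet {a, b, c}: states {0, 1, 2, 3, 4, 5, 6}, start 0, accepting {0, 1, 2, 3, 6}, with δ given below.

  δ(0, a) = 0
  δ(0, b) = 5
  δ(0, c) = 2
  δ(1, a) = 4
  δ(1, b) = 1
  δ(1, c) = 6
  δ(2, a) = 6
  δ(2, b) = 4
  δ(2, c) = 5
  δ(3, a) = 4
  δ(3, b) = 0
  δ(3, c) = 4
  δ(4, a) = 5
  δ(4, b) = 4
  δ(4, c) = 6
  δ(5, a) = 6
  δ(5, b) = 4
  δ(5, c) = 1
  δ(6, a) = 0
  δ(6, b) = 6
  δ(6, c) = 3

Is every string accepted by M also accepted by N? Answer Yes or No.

No

The string b is in L(M) but not in L(N).
So L(M) ⊄ L(N).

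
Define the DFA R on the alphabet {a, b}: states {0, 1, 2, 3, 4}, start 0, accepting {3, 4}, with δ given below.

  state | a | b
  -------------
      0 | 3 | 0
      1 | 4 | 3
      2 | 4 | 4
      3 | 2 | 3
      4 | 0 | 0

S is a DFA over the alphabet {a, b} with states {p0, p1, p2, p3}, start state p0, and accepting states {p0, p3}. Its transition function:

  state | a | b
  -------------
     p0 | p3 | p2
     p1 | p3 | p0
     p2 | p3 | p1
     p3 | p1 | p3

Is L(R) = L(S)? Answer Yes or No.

The string aaaba is accepted by R but rejected by S.
So L(R) ≠ L(S).

No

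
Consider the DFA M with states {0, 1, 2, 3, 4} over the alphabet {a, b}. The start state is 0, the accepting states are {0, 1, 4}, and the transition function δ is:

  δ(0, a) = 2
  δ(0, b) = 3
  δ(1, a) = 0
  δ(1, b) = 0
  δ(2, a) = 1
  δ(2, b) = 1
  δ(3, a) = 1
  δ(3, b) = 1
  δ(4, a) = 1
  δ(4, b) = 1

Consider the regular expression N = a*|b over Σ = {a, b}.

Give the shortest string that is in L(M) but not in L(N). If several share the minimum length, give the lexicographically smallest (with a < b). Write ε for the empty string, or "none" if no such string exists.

The string ab is accepted by M but not by N.
No shorter string lies in the difference, and ab is the lexicographically first length-2 string in L(M) \ L(N).

ab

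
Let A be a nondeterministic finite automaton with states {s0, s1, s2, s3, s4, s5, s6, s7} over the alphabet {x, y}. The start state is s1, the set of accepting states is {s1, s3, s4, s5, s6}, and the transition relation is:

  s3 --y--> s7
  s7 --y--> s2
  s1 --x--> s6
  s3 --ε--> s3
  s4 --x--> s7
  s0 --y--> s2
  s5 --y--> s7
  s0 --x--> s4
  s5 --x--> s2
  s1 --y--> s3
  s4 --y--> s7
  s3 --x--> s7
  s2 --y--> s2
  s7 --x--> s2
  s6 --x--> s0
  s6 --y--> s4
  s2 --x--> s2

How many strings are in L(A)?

The useful subgraph on states {s0, s1, s3, s4, s6} is acyclic, so L(A) is finite; the longest accepting path visits 4 useful states, giving maximum string length 3.
Counting accepting paths from s1 by length: 1 of length 0, 2 of length 1, 1 of length 2, 1 of length 3. Total 5.

5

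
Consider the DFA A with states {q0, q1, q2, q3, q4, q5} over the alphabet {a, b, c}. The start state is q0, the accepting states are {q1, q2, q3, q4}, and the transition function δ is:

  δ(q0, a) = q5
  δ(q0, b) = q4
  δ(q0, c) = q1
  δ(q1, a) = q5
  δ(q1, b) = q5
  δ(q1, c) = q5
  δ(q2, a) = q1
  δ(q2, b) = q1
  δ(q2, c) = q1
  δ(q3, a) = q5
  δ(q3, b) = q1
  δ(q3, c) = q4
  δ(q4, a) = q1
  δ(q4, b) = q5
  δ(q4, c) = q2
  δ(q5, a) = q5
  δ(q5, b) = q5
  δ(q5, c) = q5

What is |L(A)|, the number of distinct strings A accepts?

The useful subgraph on states {q0, q1, q2, q4} is acyclic, so L(A) is finite; the longest accepting path visits 4 useful states, giving maximum string length 3.
Counting accepting paths from q0 by length: 2 of length 1, 2 of length 2, 3 of length 3. Total 7.

7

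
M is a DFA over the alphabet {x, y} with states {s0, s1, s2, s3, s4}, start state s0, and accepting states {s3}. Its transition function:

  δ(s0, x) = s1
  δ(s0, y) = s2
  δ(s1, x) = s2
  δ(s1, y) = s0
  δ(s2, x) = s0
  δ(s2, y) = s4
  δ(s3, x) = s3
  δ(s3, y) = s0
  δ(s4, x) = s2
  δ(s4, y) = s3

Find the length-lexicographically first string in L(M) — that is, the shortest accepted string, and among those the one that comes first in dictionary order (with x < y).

A breadth-first search from s0 reaches an accepting state first via the path s0 → s2 → s4 → s3 on input yyy.
No string of length < 3 is accepted (BFS exhausts all shorter strings without reaching an accepting state), and yyy is the lexicographically least accepting string of length 3.

yyy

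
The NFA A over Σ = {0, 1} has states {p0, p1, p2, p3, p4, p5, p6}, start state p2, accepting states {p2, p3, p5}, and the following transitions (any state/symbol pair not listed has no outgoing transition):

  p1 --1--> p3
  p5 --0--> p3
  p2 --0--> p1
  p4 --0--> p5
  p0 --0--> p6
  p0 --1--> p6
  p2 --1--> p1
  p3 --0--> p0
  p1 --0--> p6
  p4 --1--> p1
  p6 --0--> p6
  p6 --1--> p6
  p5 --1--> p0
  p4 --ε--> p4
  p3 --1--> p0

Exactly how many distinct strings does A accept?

The useful subgraph on states {p1, p2, p3} is acyclic, so L(A) is finite; the longest accepting path visits 3 useful states, giving maximum string length 2.
Counting accepting paths from p2 by length: 1 of length 0, 2 of length 2. Total 3.

3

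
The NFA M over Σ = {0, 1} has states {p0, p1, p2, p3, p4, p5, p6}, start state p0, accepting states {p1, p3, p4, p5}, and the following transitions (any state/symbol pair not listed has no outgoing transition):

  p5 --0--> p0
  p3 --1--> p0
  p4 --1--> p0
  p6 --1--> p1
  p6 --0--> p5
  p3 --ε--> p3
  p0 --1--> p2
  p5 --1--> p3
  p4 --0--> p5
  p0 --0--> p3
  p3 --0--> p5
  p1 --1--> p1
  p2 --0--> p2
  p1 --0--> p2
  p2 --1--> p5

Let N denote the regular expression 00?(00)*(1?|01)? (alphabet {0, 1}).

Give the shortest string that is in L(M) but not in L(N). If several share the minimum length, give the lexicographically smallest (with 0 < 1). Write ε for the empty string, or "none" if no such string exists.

The string 11 is accepted by M but not by N.
No shorter string lies in the difference, and 11 is the lexicographically first length-2 string in L(M) \ L(N).

11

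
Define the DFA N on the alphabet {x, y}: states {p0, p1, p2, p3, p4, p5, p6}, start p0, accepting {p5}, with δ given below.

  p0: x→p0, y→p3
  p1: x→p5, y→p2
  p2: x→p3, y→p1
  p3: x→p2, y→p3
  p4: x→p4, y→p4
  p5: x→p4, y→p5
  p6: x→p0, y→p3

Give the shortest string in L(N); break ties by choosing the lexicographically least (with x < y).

yxyx

A breadth-first search from p0 reaches an accepting state first via the path p0 → p3 → p2 → p1 → p5 on input yxyx.
No string of length < 4 is accepted (BFS exhausts all shorter strings without reaching an accepting state), and yxyx is the lexicographically least accepting string of length 4.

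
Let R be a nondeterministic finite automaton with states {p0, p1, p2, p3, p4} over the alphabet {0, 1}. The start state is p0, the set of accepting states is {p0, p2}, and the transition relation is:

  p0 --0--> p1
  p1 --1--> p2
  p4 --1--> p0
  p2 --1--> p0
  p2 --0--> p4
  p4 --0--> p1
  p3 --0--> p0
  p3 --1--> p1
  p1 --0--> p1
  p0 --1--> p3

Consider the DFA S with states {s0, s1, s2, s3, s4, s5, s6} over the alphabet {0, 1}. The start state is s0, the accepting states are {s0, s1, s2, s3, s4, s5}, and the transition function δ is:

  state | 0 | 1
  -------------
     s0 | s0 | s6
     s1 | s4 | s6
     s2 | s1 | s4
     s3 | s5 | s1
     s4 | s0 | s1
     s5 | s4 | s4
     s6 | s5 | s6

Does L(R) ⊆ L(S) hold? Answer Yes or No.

The string 01 is in L(R) but not in L(S).
So L(R) ⊄ L(S).

No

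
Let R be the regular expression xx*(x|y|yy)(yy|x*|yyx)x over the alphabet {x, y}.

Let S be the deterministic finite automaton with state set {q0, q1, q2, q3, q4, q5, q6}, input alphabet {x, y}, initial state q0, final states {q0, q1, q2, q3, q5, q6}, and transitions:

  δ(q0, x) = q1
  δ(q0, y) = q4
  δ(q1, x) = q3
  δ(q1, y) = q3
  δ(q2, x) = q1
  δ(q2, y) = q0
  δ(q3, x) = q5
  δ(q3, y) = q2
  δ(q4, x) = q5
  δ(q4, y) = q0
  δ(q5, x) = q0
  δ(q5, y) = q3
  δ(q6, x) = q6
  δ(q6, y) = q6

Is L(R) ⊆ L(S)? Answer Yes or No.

Converting the expression R to a DFA (subset construction, then merging equivalent states) gives the minimal DFA with states {r0, r1, r2, r3, r4, r5, r6, r7, r8, r9, r10, r11}, start state r0, accepting states {r5, r6, r9, r11} and transitions r0: x→r1, y→r2; r1: x→r3, y→r4; r2: x→r2, y→r2; r3: x→r5, y→r4; r4: x→r6, y→r7; r5: x→r5, y→r4; r6: x→r6, y→r2; r7: x→r6, y→r8; r8: x→r9, y→r10; r9: x→r11, y→r2; r10: x→r9, y→r2; r11: x→r2, y→r2.
Exploring the product automaton R × S from the start pair (r0, q0), following both machines on each input symbol, reaches 30 state pairs: (r0, q0), (r1, q1), (r2, q4), (r3, q3), (r4, q3), (r2, q5), (r2, q0), (r5, q5), (r4, q2), (r6, q5), (r7, q2), (r2, q3), (r2, q1), (r5, q0), (r6, q1), (r7, q0), (r6, q0), (r8, q0), (r2, q2), (r5, q1), (r4, q4), (r6, q3), (r8, q4), (r9, q1), (r10, q4), (r5, q3), (r9, q5), (r10, q0), (r11, q3), (r11, q0).
R accepts in {r5, r6, r9, r11} and S accepts in {q0, q1, q2, q3, q5, q6}. The reachable pairs whose R-component is accepting are (r5, q5), (r6, q5), (r5, q0), (r6, q1), (r6, q0), (r5, q1), (r6, q3), (r9, q1), (r5, q3), (r9, q5), (r11, q3), (r11, q0); in each of them the S-component is accepting too, so the product for L(R) \ L(S) (R-component accepting, S-component rejecting) has no reachable accepting pair and the difference is empty.
Hence every string in L(R) is also in L(S).

Yes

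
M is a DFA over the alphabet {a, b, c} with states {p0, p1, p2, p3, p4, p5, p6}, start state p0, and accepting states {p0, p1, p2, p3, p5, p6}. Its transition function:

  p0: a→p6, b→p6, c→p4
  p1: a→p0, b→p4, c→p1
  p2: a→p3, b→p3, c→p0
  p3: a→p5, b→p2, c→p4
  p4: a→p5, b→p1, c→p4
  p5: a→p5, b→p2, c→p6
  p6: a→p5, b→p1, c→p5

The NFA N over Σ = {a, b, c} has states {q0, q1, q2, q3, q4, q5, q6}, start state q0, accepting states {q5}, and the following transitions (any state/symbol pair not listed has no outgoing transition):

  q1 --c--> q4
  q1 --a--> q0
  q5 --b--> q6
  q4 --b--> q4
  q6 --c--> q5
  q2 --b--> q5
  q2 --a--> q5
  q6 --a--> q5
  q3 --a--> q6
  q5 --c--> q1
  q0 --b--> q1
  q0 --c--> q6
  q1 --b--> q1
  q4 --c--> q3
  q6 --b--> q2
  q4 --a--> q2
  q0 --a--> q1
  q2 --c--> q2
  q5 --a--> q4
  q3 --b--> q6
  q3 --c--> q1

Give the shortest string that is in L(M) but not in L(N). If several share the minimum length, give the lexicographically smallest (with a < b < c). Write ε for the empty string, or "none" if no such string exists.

ε

The empty string ε is accepted by M but not by N.
Since ε is the unique shortest string, it is the required witness.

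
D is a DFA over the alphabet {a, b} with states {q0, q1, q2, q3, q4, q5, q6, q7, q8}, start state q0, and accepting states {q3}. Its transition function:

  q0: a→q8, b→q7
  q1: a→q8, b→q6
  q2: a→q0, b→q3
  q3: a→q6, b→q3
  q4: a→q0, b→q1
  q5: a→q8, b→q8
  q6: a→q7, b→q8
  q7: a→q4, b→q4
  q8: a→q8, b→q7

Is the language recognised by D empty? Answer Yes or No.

The states reachable from the start state are {q0, q1, q4, q6, q7, q8}.
None of the accepting states {q3} is reachable, so no string is accepted and L(D) = ∅.

Yes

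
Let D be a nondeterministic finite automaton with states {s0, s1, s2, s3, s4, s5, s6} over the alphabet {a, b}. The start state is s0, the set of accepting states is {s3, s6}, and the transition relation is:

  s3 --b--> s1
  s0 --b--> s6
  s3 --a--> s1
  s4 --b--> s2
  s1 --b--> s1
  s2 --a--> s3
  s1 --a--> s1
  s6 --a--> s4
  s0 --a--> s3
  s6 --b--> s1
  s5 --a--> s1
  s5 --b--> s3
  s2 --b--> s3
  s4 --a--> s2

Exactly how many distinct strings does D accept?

The useful subgraph on states {s0, s2, s3, s4, s6} is acyclic, so L(D) is finite; the longest accepting path visits 5 useful states, giving maximum string length 4.
Counting accepting paths from s0 by length: 2 of length 1, 4 of length 4. Total 6.

6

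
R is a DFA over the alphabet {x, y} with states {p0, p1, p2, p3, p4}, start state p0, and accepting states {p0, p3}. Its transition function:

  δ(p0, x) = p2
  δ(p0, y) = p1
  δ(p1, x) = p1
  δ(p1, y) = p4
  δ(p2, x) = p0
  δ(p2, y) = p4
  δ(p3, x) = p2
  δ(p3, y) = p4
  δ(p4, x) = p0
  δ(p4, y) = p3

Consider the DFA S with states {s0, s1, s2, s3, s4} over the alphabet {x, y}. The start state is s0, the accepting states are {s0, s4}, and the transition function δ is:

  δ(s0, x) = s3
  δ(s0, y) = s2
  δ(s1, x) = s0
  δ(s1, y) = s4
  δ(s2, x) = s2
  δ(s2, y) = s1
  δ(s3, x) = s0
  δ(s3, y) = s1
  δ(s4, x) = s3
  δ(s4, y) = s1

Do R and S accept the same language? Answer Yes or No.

Exploring the product automaton R × S from the start pair (p0, s0), following both machines on each input symbol, reaches 5 state pairs: (p0, s0), (p2, s3), (p1, s2), (p4, s1), (p3, s4).
R accepts in {p0, p3} and S accepts in {s0, s4}. In every reachable pair the two components are either both accepting — (p0, s0), (p3, s4) — or both non-accepting, so no string is accepted by exactly one of the machines: L(R) \ L(S) and L(S) \ L(R) are both empty.
Hence every string is accepted by R iff it is accepted by S, and the two languages coincide.

Yes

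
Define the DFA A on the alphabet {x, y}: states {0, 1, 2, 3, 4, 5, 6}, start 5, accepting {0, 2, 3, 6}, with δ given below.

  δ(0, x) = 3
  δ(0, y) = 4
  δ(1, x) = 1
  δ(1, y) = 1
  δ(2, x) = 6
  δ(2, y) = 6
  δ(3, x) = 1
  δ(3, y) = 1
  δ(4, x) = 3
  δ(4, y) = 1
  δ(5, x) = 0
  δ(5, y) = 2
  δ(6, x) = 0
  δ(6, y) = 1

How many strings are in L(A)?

The useful subgraph on states {0, 2, 3, 4, 5, 6} is acyclic, so L(A) is finite; the longest accepting path visits 6 useful states, giving maximum string length 5.
Counting accepting paths from 5 by length: 2 of length 1, 3 of length 2, 3 of length 3, 2 of length 4, 2 of length 5. Total 12.

12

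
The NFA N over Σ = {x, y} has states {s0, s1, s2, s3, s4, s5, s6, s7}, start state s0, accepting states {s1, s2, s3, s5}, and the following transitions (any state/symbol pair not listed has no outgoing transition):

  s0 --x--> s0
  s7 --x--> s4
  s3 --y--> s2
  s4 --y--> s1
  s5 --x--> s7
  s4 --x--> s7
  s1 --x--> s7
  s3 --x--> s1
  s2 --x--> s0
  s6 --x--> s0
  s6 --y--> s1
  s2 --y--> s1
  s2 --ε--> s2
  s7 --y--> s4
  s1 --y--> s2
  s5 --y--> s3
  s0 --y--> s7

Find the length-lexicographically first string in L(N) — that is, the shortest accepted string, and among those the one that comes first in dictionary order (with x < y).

A breadth-first search from s0 reaches an accepting state first via the path s0 → s7 → s4 → s1 on input yxy.
No string of length < 3 is accepted (BFS exhausts all shorter strings without reaching an accepting state), and yxy is the lexicographically least accepting string of length 3.

yxy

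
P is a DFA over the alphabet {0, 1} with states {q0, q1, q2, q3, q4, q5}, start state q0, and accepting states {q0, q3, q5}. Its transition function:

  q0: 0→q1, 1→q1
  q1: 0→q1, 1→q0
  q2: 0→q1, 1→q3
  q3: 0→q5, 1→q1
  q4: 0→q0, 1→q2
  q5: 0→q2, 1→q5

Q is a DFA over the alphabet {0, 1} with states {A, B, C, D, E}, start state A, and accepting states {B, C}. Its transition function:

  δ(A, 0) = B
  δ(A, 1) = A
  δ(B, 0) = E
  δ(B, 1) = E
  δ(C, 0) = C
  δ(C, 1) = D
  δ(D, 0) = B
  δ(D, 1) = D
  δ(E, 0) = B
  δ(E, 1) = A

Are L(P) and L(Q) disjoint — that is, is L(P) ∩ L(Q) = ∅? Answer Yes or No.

Yes

Exploring the product automaton P × Q from the start pair (q0, A), following both machines on each input symbol, reaches 5 state pairs: (q0, A), (q1, B), (q1, A), (q1, E), (q0, E).
P accepts in {q0, q3, q5} and Q accepts in {B, C}; no reachable pair has both components accepting, so no string drives both machines to acceptance simultaneously and L(P) ∩ L(Q) = ∅.
So no string is accepted by both, and the intersection is empty.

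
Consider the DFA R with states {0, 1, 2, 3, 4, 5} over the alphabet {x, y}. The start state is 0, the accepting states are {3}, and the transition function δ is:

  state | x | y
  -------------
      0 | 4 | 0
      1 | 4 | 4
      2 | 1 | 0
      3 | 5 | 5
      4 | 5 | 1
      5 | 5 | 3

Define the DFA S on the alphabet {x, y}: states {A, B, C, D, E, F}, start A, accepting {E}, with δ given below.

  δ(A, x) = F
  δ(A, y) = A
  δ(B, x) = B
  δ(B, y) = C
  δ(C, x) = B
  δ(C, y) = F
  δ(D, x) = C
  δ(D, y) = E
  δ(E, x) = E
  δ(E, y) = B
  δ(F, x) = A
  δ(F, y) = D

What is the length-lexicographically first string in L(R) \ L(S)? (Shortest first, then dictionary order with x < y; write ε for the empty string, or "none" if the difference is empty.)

The string xxy is accepted by R but not by S.
No shorter string lies in the difference, and xxy is the lexicographically first length-3 string in L(R) \ L(S).

xxy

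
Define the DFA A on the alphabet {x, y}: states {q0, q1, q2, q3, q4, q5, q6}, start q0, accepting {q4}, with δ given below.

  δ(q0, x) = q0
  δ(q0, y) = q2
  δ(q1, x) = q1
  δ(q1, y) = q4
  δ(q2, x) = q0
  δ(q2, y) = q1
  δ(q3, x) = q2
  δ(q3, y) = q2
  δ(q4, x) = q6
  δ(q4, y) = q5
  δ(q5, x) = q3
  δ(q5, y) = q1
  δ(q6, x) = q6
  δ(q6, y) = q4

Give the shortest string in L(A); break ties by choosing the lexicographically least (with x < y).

yyy

A breadth-first search from q0 reaches an accepting state first via the path q0 → q2 → q1 → q4 on input yyy.
No string of length < 3 is accepted (BFS exhausts all shorter strings without reaching an accepting state), and yyy is the lexicographically least accepting string of length 3.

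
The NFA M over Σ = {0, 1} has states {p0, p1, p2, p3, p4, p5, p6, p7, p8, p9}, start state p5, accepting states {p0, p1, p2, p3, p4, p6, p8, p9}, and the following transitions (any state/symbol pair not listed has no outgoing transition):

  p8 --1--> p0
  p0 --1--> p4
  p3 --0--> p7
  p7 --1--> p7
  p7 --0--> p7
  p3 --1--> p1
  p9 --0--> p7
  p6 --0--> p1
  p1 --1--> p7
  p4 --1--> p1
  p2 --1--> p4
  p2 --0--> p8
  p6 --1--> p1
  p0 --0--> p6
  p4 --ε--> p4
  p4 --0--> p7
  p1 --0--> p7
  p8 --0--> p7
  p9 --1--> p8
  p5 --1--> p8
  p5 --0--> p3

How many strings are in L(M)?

The useful subgraph on states {p0, p1, p3, p4, p5, p6, p8} is acyclic, so L(M) is finite; the longest accepting path visits 5 useful states, giving maximum string length 4.
Counting accepting paths from p5 by length: 2 of length 1, 2 of length 2, 2 of length 3, 3 of length 4. Total 9.

9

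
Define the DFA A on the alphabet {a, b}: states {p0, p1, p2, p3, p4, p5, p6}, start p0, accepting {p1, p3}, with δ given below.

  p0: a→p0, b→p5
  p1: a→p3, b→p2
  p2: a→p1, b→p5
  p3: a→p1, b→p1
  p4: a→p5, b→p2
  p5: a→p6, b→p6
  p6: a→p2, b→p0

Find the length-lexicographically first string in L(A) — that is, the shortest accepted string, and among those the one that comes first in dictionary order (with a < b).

baaa

A breadth-first search from p0 reaches an accepting state first via the path p0 → p5 → p6 → p2 → p1 on input baaa.
No string of length < 4 is accepted (BFS exhausts all shorter strings without reaching an accepting state), and baaa is the lexicographically least accepting string of length 4.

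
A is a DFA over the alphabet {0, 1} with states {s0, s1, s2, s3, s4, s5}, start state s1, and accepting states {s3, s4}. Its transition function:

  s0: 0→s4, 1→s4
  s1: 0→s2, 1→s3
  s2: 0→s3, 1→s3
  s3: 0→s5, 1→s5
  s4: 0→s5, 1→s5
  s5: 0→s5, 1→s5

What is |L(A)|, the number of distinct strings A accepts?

The useful subgraph on states {s1, s2, s3} is acyclic, so L(A) is finite; the longest accepting path visits 3 useful states, giving maximum string length 2.
Counting accepting paths from s1 by length: 1 of length 1, 2 of length 2. Total 3.

3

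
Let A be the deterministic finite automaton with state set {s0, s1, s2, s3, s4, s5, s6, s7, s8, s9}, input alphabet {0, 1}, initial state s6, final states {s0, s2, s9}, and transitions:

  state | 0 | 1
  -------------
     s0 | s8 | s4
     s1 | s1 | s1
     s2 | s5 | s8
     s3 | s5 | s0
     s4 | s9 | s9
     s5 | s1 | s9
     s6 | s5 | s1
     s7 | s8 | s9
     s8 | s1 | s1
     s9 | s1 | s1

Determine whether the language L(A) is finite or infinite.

finite

The useful states (reachable from s6 and able to reach an accepting state) are {s5, s6, s9}.
Restricted to these states the transition graph has no cycle, so every accepting path has bounded length and L is finite.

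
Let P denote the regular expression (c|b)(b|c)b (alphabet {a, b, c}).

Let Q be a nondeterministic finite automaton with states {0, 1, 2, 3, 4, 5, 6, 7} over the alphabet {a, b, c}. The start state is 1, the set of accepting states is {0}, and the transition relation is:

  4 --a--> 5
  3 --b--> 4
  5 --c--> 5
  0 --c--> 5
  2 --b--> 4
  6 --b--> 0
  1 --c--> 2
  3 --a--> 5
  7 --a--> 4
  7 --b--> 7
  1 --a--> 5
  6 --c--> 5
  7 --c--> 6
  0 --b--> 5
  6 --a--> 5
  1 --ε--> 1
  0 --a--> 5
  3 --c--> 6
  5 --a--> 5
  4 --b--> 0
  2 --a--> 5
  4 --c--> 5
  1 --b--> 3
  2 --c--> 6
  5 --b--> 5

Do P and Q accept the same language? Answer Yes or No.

Converting the expression P to a DFA (subset construction, then merging equivalent states) gives the minimal DFA with states {p0, p1, p2, p3, p4}, start state p0, accepting states {p4} and transitions p0: a→p1, b→p2, c→p2; p1: a→p1, b→p1, c→p1; p2: a→p1, b→p3, c→p3; p3: a→p1, b→p4, c→p1; p4: a→p1, b→p1, c→p1.
Exploring the product automaton P × Q from the start pair (p0, 1), following both machines on each input symbol, reaches 7 state pairs: (p0, 1), (p1, 5), (p2, 3), (p2, 2), (p3, 4), (p3, 6), (p4, 0).
P accepts in {p4} and Q accepts in {0}. In every reachable pair the two components are either both accepting — (p4, 0) — or both non-accepting, so no string is accepted by exactly one of the machines: L(P) \ L(Q) and L(Q) \ L(P) are both empty.
Hence every string is accepted by P iff it is accepted by Q, and the two languages coincide.

Yes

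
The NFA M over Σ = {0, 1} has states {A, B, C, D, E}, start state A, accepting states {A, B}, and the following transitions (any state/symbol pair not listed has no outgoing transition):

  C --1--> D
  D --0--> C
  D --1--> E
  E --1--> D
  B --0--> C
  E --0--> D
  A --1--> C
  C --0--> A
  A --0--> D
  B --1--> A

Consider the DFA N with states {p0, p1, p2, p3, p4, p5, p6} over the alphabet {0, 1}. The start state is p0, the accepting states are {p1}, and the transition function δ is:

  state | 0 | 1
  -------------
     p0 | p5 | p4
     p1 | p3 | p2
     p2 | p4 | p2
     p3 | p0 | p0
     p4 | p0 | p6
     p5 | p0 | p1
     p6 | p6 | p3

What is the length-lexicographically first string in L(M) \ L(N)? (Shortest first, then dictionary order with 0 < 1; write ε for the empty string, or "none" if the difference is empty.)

The empty string ε is accepted by M but not by N.
Since ε is the unique shortest string, it is the required witness.

ε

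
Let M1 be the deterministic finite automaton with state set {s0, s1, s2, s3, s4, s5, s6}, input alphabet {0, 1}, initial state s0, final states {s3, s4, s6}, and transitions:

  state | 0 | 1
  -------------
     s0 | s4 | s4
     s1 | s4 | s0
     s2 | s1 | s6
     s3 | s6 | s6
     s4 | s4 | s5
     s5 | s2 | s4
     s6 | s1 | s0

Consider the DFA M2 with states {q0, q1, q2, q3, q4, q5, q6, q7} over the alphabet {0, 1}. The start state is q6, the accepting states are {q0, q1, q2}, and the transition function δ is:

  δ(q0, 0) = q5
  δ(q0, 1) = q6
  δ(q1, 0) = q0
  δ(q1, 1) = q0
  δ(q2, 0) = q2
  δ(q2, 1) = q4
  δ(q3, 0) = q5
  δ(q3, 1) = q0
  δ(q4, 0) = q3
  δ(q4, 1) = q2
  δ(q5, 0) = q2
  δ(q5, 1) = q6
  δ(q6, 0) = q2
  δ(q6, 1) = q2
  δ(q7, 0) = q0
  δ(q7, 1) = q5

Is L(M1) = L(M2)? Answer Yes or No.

Yes

Exploring the product automaton M1 × M2 from the start pair (s0, q6), following both machines on each input symbol, reaches 6 state pairs: (s0, q6), (s4, q2), (s5, q4), (s2, q3), (s1, q5), (s6, q0).
M1 accepts in {s3, s4, s6} and M2 accepts in {q0, q1, q2}. In every reachable pair the two components are either both accepting — (s4, q2), (s6, q0) — or both non-accepting, so no string is accepted by exactly one of the machines: L(M1) \ L(M2) and L(M2) \ L(M1) are both empty.
Hence every string is accepted by M1 iff it is accepted by M2, and the two languages coincide.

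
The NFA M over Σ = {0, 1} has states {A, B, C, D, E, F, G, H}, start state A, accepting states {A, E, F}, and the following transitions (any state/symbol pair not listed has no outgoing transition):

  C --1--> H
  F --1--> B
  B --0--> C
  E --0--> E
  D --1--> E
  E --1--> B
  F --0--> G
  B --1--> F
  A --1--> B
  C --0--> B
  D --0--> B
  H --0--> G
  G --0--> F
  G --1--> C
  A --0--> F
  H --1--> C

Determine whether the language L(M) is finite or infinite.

State B is reachable from the start and can reach an accepting state, and it lies on the cycle B → C → B.
Traversing that cycle any number of times yields accepted strings of unbounded length, so the language is infinite.

infinite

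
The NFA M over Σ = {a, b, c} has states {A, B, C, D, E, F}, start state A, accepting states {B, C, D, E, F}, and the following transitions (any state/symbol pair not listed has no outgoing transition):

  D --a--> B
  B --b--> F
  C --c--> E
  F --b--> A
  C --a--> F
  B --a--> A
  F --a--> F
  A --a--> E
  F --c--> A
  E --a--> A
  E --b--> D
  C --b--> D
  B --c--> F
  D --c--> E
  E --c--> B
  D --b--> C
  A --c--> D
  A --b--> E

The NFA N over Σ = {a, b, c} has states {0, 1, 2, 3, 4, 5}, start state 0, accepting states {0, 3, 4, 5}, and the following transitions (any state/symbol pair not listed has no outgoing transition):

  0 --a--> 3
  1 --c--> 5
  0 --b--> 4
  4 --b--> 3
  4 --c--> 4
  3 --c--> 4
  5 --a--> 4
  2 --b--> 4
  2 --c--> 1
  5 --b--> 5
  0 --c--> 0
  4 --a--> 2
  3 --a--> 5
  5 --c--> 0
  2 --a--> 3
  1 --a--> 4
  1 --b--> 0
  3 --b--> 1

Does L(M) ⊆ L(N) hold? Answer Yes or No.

No

The string ab is in L(M) but not in L(N).
So L(M) ⊄ L(N).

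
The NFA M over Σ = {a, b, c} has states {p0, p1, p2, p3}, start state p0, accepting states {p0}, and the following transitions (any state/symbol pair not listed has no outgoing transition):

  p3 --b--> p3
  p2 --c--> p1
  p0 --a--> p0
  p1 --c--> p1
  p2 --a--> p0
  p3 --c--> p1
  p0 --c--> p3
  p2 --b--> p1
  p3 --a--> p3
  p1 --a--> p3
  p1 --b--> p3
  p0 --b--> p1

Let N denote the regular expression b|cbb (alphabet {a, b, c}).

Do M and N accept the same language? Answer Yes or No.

The empty string ε is accepted by M but rejected by N.
So L(M) ≠ L(N).

No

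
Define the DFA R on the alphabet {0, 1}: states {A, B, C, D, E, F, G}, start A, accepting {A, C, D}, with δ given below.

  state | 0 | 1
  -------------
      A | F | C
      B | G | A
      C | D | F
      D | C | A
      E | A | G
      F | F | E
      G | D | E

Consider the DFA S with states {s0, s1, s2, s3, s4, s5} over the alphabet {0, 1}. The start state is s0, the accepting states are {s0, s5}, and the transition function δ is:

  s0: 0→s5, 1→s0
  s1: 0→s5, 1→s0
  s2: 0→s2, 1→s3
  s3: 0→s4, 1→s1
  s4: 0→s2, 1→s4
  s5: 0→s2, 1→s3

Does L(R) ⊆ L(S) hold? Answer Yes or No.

The string 010 is in L(R) but not in L(S).
So L(R) ⊄ L(S).

No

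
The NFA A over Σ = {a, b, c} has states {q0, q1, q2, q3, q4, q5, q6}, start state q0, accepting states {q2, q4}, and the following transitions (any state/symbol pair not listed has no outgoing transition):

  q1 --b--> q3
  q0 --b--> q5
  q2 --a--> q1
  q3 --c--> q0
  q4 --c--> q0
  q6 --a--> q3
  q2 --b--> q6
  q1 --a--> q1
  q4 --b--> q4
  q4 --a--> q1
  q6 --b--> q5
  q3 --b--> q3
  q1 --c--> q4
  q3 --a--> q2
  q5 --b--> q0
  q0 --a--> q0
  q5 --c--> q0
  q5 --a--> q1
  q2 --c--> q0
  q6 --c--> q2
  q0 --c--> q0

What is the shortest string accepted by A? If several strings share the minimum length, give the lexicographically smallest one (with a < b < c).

A breadth-first search from q0 reaches an accepting state first via the path q0 → q5 → q1 → q4 on input bac.
No string of length < 3 is accepted (BFS exhausts all shorter strings without reaching an accepting state), and bac is the lexicographically least accepting string of length 3.

bac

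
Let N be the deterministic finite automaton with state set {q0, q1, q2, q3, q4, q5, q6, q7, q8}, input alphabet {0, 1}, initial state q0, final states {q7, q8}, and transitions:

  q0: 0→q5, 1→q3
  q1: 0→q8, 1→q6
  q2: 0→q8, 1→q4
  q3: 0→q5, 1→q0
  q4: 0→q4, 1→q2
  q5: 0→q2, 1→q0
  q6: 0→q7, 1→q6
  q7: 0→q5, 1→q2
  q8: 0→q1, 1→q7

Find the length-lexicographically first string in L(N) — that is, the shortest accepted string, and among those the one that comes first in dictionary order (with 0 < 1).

000

A breadth-first search from q0 reaches an accepting state first via the path q0 → q5 → q2 → q8 on input 000.
No string of length < 3 is accepted (BFS exhausts all shorter strings without reaching an accepting state), and 000 is the lexicographically least accepting string of length 3.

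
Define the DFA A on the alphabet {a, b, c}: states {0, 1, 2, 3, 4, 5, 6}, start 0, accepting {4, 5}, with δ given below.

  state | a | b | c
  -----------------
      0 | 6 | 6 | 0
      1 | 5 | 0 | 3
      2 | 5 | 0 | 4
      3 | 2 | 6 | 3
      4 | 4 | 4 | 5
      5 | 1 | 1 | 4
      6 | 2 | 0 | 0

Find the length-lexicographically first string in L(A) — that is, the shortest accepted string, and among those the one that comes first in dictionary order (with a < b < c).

aaa

A breadth-first search from 0 reaches an accepting state first via the path 0 → 6 → 2 → 5 on input aaa.
No string of length < 3 is accepted (BFS exhausts all shorter strings without reaching an accepting state), and aaa is the lexicographically least accepting string of length 3.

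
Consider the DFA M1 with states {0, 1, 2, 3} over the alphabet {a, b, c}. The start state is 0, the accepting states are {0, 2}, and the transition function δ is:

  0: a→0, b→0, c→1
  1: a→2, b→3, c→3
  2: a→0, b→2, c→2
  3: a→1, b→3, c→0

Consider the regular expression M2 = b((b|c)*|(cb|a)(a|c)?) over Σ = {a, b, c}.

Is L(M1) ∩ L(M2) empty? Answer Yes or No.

No

The string b is accepted by both M1 and M2.
Hence L(M1) ∩ L(M2) ≠ ∅.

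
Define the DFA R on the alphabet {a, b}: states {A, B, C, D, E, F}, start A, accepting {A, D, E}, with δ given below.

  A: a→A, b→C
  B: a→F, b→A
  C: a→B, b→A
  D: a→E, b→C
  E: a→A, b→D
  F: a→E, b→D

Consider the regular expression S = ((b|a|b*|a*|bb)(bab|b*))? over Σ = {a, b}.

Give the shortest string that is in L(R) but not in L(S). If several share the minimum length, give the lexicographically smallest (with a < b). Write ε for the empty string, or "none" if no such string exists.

bba

The string bba is accepted by R but not by S.
No shorter string lies in the difference, and bba is the lexicographically first length-3 string in L(R) \ L(S).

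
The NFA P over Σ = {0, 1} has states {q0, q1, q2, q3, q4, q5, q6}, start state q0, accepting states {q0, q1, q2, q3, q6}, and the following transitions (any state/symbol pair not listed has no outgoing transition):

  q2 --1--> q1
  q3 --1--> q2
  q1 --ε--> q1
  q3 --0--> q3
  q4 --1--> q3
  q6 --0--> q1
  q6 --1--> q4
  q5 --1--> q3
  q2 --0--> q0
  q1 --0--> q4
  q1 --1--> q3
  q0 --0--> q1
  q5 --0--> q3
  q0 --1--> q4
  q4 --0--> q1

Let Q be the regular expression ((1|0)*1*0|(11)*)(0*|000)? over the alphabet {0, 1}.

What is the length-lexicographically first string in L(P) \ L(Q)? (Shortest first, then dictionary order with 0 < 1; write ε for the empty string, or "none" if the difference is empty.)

The string 01 is accepted by P but not by Q.
No shorter string lies in the difference, and 01 is the lexicographically first length-2 string in L(P) \ L(Q).

01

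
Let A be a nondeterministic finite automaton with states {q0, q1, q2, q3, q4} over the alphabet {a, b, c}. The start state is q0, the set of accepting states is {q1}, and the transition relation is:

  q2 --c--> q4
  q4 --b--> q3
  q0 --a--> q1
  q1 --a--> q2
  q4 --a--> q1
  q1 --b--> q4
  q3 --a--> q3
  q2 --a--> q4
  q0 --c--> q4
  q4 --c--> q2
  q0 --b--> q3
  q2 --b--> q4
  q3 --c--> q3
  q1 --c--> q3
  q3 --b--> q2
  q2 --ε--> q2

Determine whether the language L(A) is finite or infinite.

infinite

State q1 is reachable from the start and can reach an accepting state, and it lies on the cycle q1 → q2 → q4 → q1.
Traversing that cycle any number of times yields accepted strings of unbounded length, so the language is infinite.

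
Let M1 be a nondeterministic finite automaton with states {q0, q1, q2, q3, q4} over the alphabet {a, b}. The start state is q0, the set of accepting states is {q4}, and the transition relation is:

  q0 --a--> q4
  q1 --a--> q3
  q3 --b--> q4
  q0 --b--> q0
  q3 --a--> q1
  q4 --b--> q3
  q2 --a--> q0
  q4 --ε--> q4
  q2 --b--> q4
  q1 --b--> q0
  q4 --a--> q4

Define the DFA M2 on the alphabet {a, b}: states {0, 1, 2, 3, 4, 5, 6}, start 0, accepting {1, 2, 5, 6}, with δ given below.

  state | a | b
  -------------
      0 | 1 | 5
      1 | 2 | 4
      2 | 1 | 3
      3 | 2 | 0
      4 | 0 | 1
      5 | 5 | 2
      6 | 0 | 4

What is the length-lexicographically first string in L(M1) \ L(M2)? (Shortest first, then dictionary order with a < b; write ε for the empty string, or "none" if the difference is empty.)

The string aabb is accepted by M1 but not by M2.
No shorter string lies in the difference, and aabb is the lexicographically first length-4 string in L(M1) \ L(M2).

aabb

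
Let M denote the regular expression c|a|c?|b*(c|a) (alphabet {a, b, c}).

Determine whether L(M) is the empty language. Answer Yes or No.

No

The empty string ε matches the expression, so it belongs to L(M).
Since L(M) contains at least one string, it is not empty.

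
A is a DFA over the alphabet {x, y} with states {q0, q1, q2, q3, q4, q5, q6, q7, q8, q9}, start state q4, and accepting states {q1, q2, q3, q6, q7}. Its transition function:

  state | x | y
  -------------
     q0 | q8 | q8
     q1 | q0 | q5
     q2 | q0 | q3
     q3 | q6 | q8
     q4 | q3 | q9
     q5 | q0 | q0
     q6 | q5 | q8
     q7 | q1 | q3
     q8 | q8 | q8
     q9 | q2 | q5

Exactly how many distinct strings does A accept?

5

The useful subgraph on states {q2, q3, q4, q6, q9} is acyclic, so L(A) is finite; the longest accepting path visits 5 useful states, giving maximum string length 4.
Counting accepting paths from q4 by length: 1 of length 1, 2 of length 2, 1 of length 3, 1 of length 4. Total 5.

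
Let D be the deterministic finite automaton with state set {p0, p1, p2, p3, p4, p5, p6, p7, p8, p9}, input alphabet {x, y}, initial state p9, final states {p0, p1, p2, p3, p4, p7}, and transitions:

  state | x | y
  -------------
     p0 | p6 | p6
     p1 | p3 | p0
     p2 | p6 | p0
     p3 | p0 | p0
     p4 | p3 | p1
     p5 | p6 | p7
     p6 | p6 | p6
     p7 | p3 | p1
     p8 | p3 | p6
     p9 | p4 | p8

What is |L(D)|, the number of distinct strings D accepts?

12

The useful subgraph on states {p0, p1, p3, p4, p8, p9} is acyclic, so L(D) is finite; the longest accepting path visits 5 useful states, giving maximum string length 4.
Counting accepting paths from p9 by length: 1 of length 1, 3 of length 2, 6 of length 3, 2 of length 4. Total 12.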